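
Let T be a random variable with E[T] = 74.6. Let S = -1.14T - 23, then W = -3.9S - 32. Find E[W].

E[S] = (-1.14)·74.6 + (-23) = -108.044.
E[W] = (-3.9)·(-108.044) + (-32) = 389.3716.

E[W] = 389.3716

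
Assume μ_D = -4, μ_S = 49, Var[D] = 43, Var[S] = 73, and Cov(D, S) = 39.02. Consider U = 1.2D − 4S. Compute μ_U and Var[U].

μ_U = 1.2·μ_D + (-4)·μ_S = 1.2·(-4) + (-4)·49 = -200.8.
Var[U] = a²·Var[D] + b²·Var[S] + 2ab·Cov(D, S) with a = 1.2, b = -4.
= 1.2²·43 + (-4)²·73 + 2·1.2·(-4)·39.02
= 61.92 + 1168 + (-374.592) = 855.328.

μ_U = -200.8, Var[U] = 855.328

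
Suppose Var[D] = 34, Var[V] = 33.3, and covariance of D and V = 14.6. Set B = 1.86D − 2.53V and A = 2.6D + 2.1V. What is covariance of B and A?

By bilinearity, covariance of B and A = ac·Var[D] + bd·Var[V] + (ad+bc)·covariance of D and V, with a=1.86, b=-2.53, c=2.6, d=2.1.
ac·Var[D] = 1.86·2.6·34 = 164.424
bd·Var[V] = (-2.53)·2.1·33.3 = -176.9229
(ad+bc)·covariance of D and V = (-2.672)·14.6 = -39.0112
covariance of B and A = 164.424 + (-176.9229) + (-39.0112) = -51.5101.

covariance of B and A = -51.5101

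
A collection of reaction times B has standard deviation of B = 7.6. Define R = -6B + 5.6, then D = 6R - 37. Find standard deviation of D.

standard deviation of D = 273.6

standard deviation of R = |-6|·7.6 = 45.6.
standard deviation of D = |6|·45.6 = 273.6.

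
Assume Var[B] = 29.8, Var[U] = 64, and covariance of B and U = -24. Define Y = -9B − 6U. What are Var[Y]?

Var[Y] = 2125.8

Var[Y] = a²·Var[B] + b²·Var[U] + 2ab·covariance of B and U with a = -9, b = -6.
= (-9)²·29.8 + (-6)²·64 + 2·(-9)·(-6)·(-24)
= 2413.8 + 2304 + (-2592) = 2125.8.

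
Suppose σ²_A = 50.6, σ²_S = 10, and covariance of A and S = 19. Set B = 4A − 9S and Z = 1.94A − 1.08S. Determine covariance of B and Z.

By bilinearity, covariance of B and Z = ac·σ²_A + bd·σ²_S + (ad+bc)·covariance of A and S, with a=4, b=-9, c=1.94, d=-1.08.
ac·σ²_A = 4·1.94·50.6 = 392.656
bd·σ²_S = (-9)·(-1.08)·10 = 97.2
(ad+bc)·covariance of A and S = (-21.78)·19 = -413.82
covariance of B and Z = 392.656 + 97.2 + (-413.82) = 76.036.

covariance of B and Z = 76.036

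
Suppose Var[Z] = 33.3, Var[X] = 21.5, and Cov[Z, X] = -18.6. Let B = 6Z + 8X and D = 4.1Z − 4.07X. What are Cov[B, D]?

Cov[B, D] = -36.728

By bilinearity, Cov[B, D] = ac·Var[Z] + bd·Var[X] + (ad+bc)·Cov[Z, X], with a=6, b=8, c=4.1, d=-4.07.
ac·Var[Z] = 6·4.1·33.3 = 819.18
bd·Var[X] = 8·(-4.07)·21.5 = -700.04
(ad+bc)·Cov[Z, X] = (8.38)·(-18.6) = -155.868
Cov[B, D] = 819.18 + (-700.04) + (-155.868) = -36.728.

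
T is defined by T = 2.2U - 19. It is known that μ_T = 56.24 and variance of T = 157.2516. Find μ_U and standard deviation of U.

From T = 2.2U - 19: μ_T = a·μ_U + b, so μ_U = (μ_T − b)/a = (56.24 − (-19))/2.2 = 34.2.
standard deviation of T = √157.2516 = 12.54.
standard deviation of T = |a|·standard deviation of U, so standard deviation of U = 12.54/|2.2| = 5.7.

μ_U = 34.2, standard deviation of U = 5.7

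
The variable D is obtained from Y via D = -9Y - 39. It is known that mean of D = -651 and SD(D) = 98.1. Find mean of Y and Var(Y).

mean of Y = 68, Var(Y) = 118.81

From D = -9Y - 39: mean of D = a·mean of Y + b, so mean of Y = (mean of D − b)/a = (-651 − (-39))/(-9) = 68.
Var(D) = 98.1² = 9623.61.
Var(D) = a²·Var(Y), so Var(Y) = 9623.61/(-9)² = 118.81.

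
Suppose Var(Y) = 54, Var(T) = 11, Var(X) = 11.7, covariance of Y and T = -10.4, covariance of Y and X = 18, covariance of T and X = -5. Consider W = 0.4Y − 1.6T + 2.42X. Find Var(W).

Var(W) = 192.19988

Var(W) = a²·Var(Y) + b²·Var(T) + c²·Var(X) + 2ab·covariance of Y and T + 2ac·covariance of Y and X + 2bc·covariance of T and X, with a = 0.4, b = -1.6, c = 2.42.
= 8.64 + 28.16 + 68.51988 + 13.312 + 34.848 + 38.72
= 192.19988.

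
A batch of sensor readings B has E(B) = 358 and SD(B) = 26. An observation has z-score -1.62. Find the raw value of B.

B = E(B) + z·SD(B) = 358 + (-1.62)·26 = 315.88.

B = 315.88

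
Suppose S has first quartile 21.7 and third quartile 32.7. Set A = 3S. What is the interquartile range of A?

IQR(A) = 33

IQR of S = Q3 − Q1 = 32.7 − 21.7 = 11.
Under A = aS + b, IQR(A) = |a|·IQR(S) = |3|·11 = 33 (shifts cancel; spread scales by |a|).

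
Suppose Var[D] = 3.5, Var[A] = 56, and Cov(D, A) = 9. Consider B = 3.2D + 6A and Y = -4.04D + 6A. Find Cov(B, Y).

Cov(B, Y) = 1925.392

By bilinearity, Cov(B, Y) = ac·Var[D] + bd·Var[A] + (ad+bc)·Cov(D, A), with a=3.2, b=6, c=-4.04, d=6.
ac·Var[D] = 3.2·(-4.04)·3.5 = -45.248
bd·Var[A] = 6·6·56 = 2016
(ad+bc)·Cov(D, A) = (-5.04)·9 = -45.36
Cov(B, Y) = -45.248 + 2016 + (-45.36) = 1925.392.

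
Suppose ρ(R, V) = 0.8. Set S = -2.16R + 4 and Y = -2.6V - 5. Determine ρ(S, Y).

ρ(S, Y) = 0.8

Linear rescalings preserve correlation up to sign; here the slopes -2.16 and -2.6 have the same sign, so ρ(S, Y) = ρ(R, V) = 0.8.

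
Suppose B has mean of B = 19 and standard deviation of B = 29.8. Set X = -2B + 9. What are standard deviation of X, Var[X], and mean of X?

X = -2B + 9 is linear with a = -2, b = 9.
standard deviation of X = |a|·standard deviation of B = |-2|·29.8 = 59.6.
Var[B] = 29.8² = 888.04.
Var[X] = a²·Var[B] = (-2)²·888.04 = 3552.16 (the additive constant 9 does not affect variance).
mean of X = a·mean of B + b = (-2)·19 + 9 = -29.

standard deviation of X = 59.6, Var[X] = 3552.16, mean of X = -29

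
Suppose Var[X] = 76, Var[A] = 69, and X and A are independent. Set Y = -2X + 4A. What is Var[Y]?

Var[Y] = 1408

Var[Y] = a²·Var[X] + b²·Var[A] + 2ab·Cov[X, A] with a = -2, b = 4.
Independence gives Cov[X, A] = 0.
= (-2)²·76 + 4²·69 + 2·(-2)·4·0
= 304 + 1104 + 0 = 1408.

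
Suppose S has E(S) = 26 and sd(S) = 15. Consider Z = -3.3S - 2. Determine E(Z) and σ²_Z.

E(Z) = -87.8, σ²_Z = 2450.25

Z = -3.3S - 2 is linear with a = -3.3, b = -2.
E(Z) = a·E(S) + b = (-3.3)·26 + (-2) = -87.8.
σ²_S = 15² = 225.
σ²_Z = a²·σ²_S = (-3.3)²·225 = 2450.25 (the additive constant -2 does not affect variance).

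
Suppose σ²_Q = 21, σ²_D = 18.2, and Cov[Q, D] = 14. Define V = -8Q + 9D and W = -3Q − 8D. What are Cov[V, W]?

By bilinearity, Cov[V, W] = ac·σ²_Q + bd·σ²_D + (ad+bc)·Cov[Q, D], with a=-8, b=9, c=-3, d=-8.
ac·σ²_Q = (-8)·(-3)·21 = 504
bd·σ²_D = 9·(-8)·18.2 = -1310.4
(ad+bc)·Cov[Q, D] = (37)·14 = 518
Cov[V, W] = 504 + (-1310.4) + 518 = -288.4.

Cov[V, W] = -288.4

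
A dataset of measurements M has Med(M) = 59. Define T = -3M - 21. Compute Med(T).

Med(T) = -198

A linear map preserves order up to sign, so Med(T) = a·Med(M) + b = (-3)·59 + (-21) = -198.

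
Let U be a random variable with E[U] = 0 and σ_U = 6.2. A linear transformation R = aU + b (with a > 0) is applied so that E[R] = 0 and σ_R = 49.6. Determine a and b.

a = 8, b = 0

σ_R = a·σ_U (a > 0), so a = 49.6/6.2 = 8.
E[R] = a·E[U] + b, so b = 0 − 8·0 = 0.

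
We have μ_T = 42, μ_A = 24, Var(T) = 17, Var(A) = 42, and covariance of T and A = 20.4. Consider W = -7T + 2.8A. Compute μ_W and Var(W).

μ_W = -226.8, Var(W) = 362.6

μ_W = (-7)·μ_T + 2.8·μ_A = (-7)·42 + 2.8·24 = -226.8.
Var(W) = a²·Var(T) + b²·Var(A) + 2ab·covariance of T and A with a = -7, b = 2.8.
= (-7)²·17 + 2.8²·42 + 2·(-7)·2.8·20.4
= 833 + 329.28 + (-799.68) = 362.6.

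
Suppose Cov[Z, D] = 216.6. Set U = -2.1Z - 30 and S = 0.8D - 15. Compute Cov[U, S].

Cov[U, S] = a·c·Cov[Z, D] = (-2.1)·0.8·216.6 = -363.888. Additive constants drop out.

Cov[U, S] = -363.888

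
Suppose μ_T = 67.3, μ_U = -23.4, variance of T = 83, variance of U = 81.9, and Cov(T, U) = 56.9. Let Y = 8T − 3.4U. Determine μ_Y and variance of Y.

μ_Y = 8·μ_T + (-3.4)·μ_U = 8·67.3 + (-3.4)·(-23.4) = 617.96.
variance of Y = a²·variance of T + b²·variance of U + 2ab·Cov(T, U) with a = 8, b = -3.4.
= 8²·83 + (-3.4)²·81.9 + 2·8·(-3.4)·56.9
= 5312 + 946.764 + (-3095.36) = 3163.404.

μ_Y = 617.96, variance of Y = 3163.404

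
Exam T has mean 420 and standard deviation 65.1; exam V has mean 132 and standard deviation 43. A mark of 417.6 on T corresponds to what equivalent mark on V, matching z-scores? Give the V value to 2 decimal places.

z = (417.6 − 420)/65.1 ≈ -0.0369.
V = 132 + z·43 = 132 + (417.6 − 420)·43/65.1 ≈ 130.41.

V = 130.41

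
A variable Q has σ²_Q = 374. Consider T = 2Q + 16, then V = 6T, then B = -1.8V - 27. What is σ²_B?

σ²_T = 2²·374 = 1496.
σ²_V = 6²·1496 = 53856.
σ²_B = (-1.8)²·53856 = 174493.44.

σ²_B = 174493.44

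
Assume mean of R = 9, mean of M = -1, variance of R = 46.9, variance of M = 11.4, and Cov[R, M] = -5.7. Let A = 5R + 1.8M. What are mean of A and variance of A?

mean of A = 5·mean of R + 1.8·mean of M = 5·9 + 1.8·(-1) = 43.2.
variance of A = a²·variance of R + b²·variance of M + 2ab·Cov[R, M] with a = 5, b = 1.8.
= 5²·46.9 + 1.8²·11.4 + 2·5·1.8·(-5.7)
= 1172.5 + 36.936 + (-102.6) = 1106.836.

mean of A = 43.2, variance of A = 1106.836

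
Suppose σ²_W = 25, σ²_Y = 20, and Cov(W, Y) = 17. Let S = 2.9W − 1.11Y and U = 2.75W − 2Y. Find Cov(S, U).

Cov(S, U) = 93.2825

By bilinearity, Cov(S, U) = ac·σ²_W + bd·σ²_Y + (ad+bc)·Cov(W, Y), with a=2.9, b=-1.11, c=2.75, d=-2.
ac·σ²_W = 2.9·2.75·25 = 199.375
bd·σ²_Y = (-1.11)·(-2)·20 = 44.4
(ad+bc)·Cov(W, Y) = (-8.8525)·17 = -150.4925
Cov(S, U) = 199.375 + 44.4 + (-150.4925) = 93.2825.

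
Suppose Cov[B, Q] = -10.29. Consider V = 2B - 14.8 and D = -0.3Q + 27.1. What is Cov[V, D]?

Cov[V, D] = a·c·Cov[B, Q] = 2·(-0.3)·(-10.29) = 6.174. Additive constants drop out.

Cov[V, D] = 6.174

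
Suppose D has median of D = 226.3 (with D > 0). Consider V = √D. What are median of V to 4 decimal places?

median of V = 15.0433

√D is monotone on this domain, so median of V = √(226.3) ≈ 15.0433.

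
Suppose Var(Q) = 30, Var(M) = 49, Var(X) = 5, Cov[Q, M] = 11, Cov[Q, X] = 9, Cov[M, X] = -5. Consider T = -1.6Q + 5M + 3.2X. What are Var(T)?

Var(T) = 924.84

Var(T) = a²·Var(Q) + b²·Var(M) + c²·Var(X) + 2ab·Cov[Q, M] + 2ac·Cov[Q, X] + 2bc·Cov[M, X], with a = -1.6, b = 5, c = 3.2.
= 76.8 + 1225 + 51.2 + (-176) + (-92.16) + (-160)
= 924.84.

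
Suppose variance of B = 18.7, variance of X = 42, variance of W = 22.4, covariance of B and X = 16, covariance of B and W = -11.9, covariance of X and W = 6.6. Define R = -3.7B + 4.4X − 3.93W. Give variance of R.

variance of R = 319.79856

variance of R = a²·variance of B + b²·variance of X + c²·variance of W + 2ab·covariance of B and X + 2ac·covariance of B and W + 2bc·covariance of X and W, with a = -3.7, b = 4.4, c = -3.93.
= 256.003 + 813.12 + 345.96576 + (-520.96) + (-346.0758) + (-228.2544)
= 319.79856.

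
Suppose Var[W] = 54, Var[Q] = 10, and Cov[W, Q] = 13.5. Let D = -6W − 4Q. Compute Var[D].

Var[D] = a²·Var[W] + b²·Var[Q] + 2ab·Cov[W, Q] with a = -6, b = -4.
= (-6)²·54 + (-4)²·10 + 2·(-6)·(-4)·13.5
= 1944 + 160 + 648 = 2752.

Var[D] = 2752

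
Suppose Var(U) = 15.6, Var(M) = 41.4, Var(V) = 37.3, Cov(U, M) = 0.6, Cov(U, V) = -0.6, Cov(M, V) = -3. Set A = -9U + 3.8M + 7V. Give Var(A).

Var(A) = 3564.076

Var(A) = a²·Var(U) + b²·Var(M) + c²·Var(V) + 2ab·Cov(U, M) + 2ac·Cov(U, V) + 2bc·Cov(M, V), with a = -9, b = 3.8, c = 7.
= 1263.6 + 597.816 + 1827.7 + (-41.04) + 75.6 + (-159.6)
= 3564.076.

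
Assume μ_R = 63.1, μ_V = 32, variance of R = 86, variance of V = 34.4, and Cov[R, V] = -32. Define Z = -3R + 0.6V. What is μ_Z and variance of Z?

μ_Z = -170.1, variance of Z = 901.584

μ_Z = (-3)·μ_R + 0.6·μ_V = (-3)·63.1 + 0.6·32 = -170.1.
variance of Z = a²·variance of R + b²·variance of V + 2ab·Cov[R, V] with a = -3, b = 0.6.
= (-3)²·86 + 0.6²·34.4 + 2·(-3)·0.6·(-32)
= 774 + 12.384 + 115.2 = 901.584.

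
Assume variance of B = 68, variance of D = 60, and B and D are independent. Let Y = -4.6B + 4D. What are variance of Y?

variance of Y = a²·variance of B + b²·variance of D + 2ab·Cov(B, D) with a = -4.6, b = 4.
Independence gives Cov(B, D) = 0.
= (-4.6)²·68 + 4²·60 + 2·(-4.6)·4·0
= 1438.88 + 960 + 0 = 2398.88.

variance of Y = 2398.88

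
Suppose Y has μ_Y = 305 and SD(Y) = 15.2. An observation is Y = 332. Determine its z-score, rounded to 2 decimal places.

z = (Y − μ_Y) / SD(Y) = (332 − 305) / 15.2 ≈ 1.78.

z = 1.78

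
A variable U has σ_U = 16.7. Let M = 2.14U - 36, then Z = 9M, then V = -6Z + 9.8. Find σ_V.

σ_V = 1929.852

σ_M = |2.14|·16.7 = 35.738.
σ_Z = |9|·35.738 = 321.642.
σ_V = |-6|·321.642 = 1929.852.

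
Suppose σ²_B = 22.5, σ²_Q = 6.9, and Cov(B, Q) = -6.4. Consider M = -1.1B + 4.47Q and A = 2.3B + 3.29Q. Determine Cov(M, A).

Cov(M, A) = 1.91167

By bilinearity, Cov(M, A) = ac·σ²_B + bd·σ²_Q + (ad+bc)·Cov(B, Q), with a=-1.1, b=4.47, c=2.3, d=3.29.
ac·σ²_B = (-1.1)·2.3·22.5 = -56.925
bd·σ²_Q = 4.47·3.29·6.9 = 101.47347
(ad+bc)·Cov(B, Q) = (6.662)·(-6.4) = -42.6368
Cov(M, A) = -56.925 + 101.47347 + (-42.6368) = 1.91167.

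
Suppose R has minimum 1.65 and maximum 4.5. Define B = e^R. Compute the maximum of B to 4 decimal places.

max(B) = 90.0171

e^R is increasing on this domain, so max(B) comes from max(R) = 4.5: max(B) = exp(4.5) ≈ 90.0171.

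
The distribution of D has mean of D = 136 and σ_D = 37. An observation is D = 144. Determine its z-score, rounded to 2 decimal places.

z = 0.22

z = (D − mean of D) / σ_D = (144 − 136) / 37 ≈ 0.22.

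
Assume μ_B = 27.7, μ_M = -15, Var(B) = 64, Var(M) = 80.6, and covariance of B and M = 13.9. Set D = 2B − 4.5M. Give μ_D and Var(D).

μ_D = 122.9, Var(D) = 1637.95

μ_D = 2·μ_B + (-4.5)·μ_M = 2·27.7 + (-4.5)·(-15) = 122.9.
Var(D) = a²·Var(B) + b²·Var(M) + 2ab·covariance of B and M with a = 2, b = -4.5.
= 2²·64 + (-4.5)²·80.6 + 2·2·(-4.5)·13.9
= 256 + 1632.15 + (-250.2) = 1637.95.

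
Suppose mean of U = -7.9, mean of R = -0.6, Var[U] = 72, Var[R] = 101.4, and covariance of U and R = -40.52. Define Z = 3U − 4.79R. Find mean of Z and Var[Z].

mean of Z = 3·mean of U + (-4.79)·mean of R = 3·(-7.9) + (-4.79)·(-0.6) = -20.826.
Var[Z] = a²·Var[U] + b²·Var[R] + 2ab·covariance of U and R with a = 3, b = -4.79.
= 3²·72 + (-4.79)²·101.4 + 2·3·(-4.79)·(-40.52)
= 648 + 2326.53174 + 1164.5448 = 4139.07654.

mean of Z = -20.826, Var[Z] = 4139.07654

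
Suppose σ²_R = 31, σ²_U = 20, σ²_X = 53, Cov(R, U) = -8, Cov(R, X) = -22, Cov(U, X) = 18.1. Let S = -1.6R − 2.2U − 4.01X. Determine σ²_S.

σ²_S = 1009.1377

σ²_S = a²·σ²_R + b²·σ²_U + c²·σ²_X + 2ab·Cov(R, U) + 2ac·Cov(R, X) + 2bc·Cov(U, X), with a = -1.6, b = -2.2, c = -4.01.
= 79.36 + 96.8 + 852.2453 + (-56.32) + (-282.304) + 319.3564
= 1009.1377.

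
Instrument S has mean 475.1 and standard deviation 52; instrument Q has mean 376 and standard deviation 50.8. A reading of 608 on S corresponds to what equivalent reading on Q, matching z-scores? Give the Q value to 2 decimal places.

z = (608 − 475.1)/52 ≈ 2.5558.
Q = 376 + z·50.8 = 376 + (608 − 475.1)·50.8/52 ≈ 505.83.

Q = 505.83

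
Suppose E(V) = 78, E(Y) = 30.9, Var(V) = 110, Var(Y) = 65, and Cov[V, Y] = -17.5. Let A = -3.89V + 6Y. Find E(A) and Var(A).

E(A) = (-3.89)·E(V) + 6·E(Y) = (-3.89)·78 + 6·30.9 = -118.02.
Var(A) = a²·Var(V) + b²·Var(Y) + 2ab·Cov[V, Y] with a = -3.89, b = 6.
= (-3.89)²·110 + 6²·65 + 2·(-3.89)·6·(-17.5)
= 1664.531 + 2340 + 816.9 = 4821.431.

E(A) = -118.02, Var(A) = 4821.431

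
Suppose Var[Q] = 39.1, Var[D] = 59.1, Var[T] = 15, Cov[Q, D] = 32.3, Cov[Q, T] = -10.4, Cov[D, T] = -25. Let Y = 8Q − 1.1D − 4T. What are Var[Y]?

Var[Y] = 2691.031

Var[Y] = a²·Var[Q] + b²·Var[D] + c²·Var[T] + 2ab·Cov[Q, D] + 2ac·Cov[Q, T] + 2bc·Cov[D, T], with a = 8, b = -1.1, c = -4.
= 2502.4 + 71.511 + 240 + (-568.48) + 665.6 + (-220)
= 2691.031.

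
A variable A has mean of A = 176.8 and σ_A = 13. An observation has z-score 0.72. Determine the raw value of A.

A = 186.16

A = mean of A + z·σ_A = 176.8 + 0.72·13 = 186.16.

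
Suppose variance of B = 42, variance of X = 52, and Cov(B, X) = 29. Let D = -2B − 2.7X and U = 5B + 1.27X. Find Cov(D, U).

Cov(D, U) = -1063.468

By bilinearity, Cov(D, U) = ac·variance of B + bd·variance of X + (ad+bc)·Cov(B, X), with a=-2, b=-2.7, c=5, d=1.27.
ac·variance of B = (-2)·5·42 = -420
bd·variance of X = (-2.7)·1.27·52 = -178.308
(ad+bc)·Cov(B, X) = (-16.04)·29 = -465.16
Cov(D, U) = -420 + (-178.308) + (-465.16) = -1063.468.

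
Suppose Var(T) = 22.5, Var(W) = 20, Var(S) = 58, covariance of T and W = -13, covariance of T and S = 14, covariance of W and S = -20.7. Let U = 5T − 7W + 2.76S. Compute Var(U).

Var(U) = 4080.5688

Var(U) = a²·Var(T) + b²·Var(W) + c²·Var(S) + 2ab·covariance of T and W + 2ac·covariance of T and S + 2bc·covariance of W and S, with a = 5, b = -7, c = 2.76.
= 562.5 + 980 + 441.8208 + 910 + 386.4 + 799.848
= 4080.5688.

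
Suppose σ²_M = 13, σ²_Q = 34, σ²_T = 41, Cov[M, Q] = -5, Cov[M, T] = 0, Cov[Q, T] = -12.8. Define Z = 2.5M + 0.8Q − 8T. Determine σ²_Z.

σ²_Z = 2870.85

σ²_Z = a²·σ²_M + b²·σ²_Q + c²·σ²_T + 2ab·Cov[M, Q] + 2ac·Cov[M, T] + 2bc·Cov[Q, T], with a = 2.5, b = 0.8, c = -8.
= 81.25 + 21.76 + 2624 + (-20) + 0 + 163.84
= 2870.85.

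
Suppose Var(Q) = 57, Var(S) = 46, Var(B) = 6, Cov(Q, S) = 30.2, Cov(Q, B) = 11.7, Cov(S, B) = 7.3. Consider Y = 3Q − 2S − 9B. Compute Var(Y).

Var(Y) = a²·Var(Q) + b²·Var(S) + c²·Var(B) + 2ab·Cov(Q, S) + 2ac·Cov(Q, B) + 2bc·Cov(S, B), with a = 3, b = -2, c = -9.
= 513 + 184 + 486 + (-362.4) + (-631.8) + 262.8
= 451.6.

Var(Y) = 451.6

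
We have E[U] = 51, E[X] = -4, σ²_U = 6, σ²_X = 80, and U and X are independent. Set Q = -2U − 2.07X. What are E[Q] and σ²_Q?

E[Q] = (-2)·E[U] + (-2.07)·E[X] = (-2)·51 + (-2.07)·(-4) = -93.72.
σ²_Q = a²·σ²_U + b²·σ²_X + 2ab·covariance of U and X with a = -2, b = -2.07.
Independence gives covariance of U and X = 0.
= (-2)²·6 + (-2.07)²·80 + 2·(-2)·(-2.07)·0
= 24 + 342.792 + 0 = 366.792.

E[Q] = -93.72, σ²_Q = 366.792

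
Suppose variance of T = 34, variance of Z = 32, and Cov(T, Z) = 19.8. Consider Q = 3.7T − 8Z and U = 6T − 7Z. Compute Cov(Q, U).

Cov(Q, U) = 1083.58

By bilinearity, Cov(Q, U) = ac·variance of T + bd·variance of Z + (ad+bc)·Cov(T, Z), with a=3.7, b=-8, c=6, d=-7.
ac·variance of T = 3.7·6·34 = 754.8
bd·variance of Z = (-8)·(-7)·32 = 1792
(ad+bc)·Cov(T, Z) = (-73.9)·19.8 = -1463.22
Cov(Q, U) = 754.8 + 1792 + (-1463.22) = 1083.58.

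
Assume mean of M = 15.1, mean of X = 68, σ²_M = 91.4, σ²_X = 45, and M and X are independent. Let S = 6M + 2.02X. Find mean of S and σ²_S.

mean of S = 6·mean of M + 2.02·mean of X = 6·15.1 + 2.02·68 = 227.96.
σ²_S = a²·σ²_M + b²·σ²_X + 2ab·covariance of M and X with a = 6, b = 2.02.
Independence gives covariance of M and X = 0.
= 6²·91.4 + 2.02²·45 + 2·6·2.02·0
= 3290.4 + 183.618 + 0 = 3474.018.

mean of S = 227.96, σ²_S = 3474.018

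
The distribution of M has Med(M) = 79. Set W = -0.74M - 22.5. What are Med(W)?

Med(W) = -80.96

A linear map preserves order up to sign, so Med(W) = a·Med(M) + b = (-0.74)·79 + (-22.5) = -80.96.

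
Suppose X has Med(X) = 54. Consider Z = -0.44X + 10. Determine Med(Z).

A linear map preserves order up to sign, so Med(Z) = a·Med(X) + b = (-0.44)·54 + 10 = -13.76.

Med(Z) = -13.76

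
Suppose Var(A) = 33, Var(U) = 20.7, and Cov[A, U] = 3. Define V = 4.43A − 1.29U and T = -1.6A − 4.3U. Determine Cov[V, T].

Cov[V, T] = -170.0361

By bilinearity, Cov[V, T] = ac·Var(A) + bd·Var(U) + (ad+bc)·Cov[A, U], with a=4.43, b=-1.29, c=-1.6, d=-4.3.
ac·Var(A) = 4.43·(-1.6)·33 = -233.904
bd·Var(U) = (-1.29)·(-4.3)·20.7 = 114.8229
(ad+bc)·Cov[A, U] = (-16.985)·3 = -50.955
Cov[V, T] = -233.904 + 114.8229 + (-50.955) = -170.0361.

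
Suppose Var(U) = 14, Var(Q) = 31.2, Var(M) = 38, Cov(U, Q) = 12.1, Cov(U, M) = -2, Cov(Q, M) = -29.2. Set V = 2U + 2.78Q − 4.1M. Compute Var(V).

Var(V) = 1768.90128

Var(V) = a²·Var(U) + b²·Var(Q) + c²·Var(M) + 2ab·Cov(U, Q) + 2ac·Cov(U, M) + 2bc·Cov(Q, M), with a = 2, b = 2.78, c = -4.1.
= 56 + 241.12608 + 638.78 + 134.552 + 32.8 + 665.6432
= 1768.90128.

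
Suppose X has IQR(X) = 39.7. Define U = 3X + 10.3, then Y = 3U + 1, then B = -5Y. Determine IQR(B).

IQR(U) = |3|·39.7 = 119.1.
IQR(Y) = |3|·119.1 = 357.3.
IQR(B) = |-5|·357.3 = 1786.5.

IQR(B) = 1786.5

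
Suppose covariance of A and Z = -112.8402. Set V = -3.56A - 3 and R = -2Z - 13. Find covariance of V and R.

covariance of V and R = a·c·covariance of A and Z = (-3.56)·(-2)·(-112.8402) = -803.422224. Additive constants drop out.

covariance of V and R = -803.422224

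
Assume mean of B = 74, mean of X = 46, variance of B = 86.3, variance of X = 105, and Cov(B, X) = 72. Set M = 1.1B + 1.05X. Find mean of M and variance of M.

mean of M = 1.1·mean of B + 1.05·mean of X = 1.1·74 + 1.05·46 = 129.7.
variance of M = a²·variance of B + b²·variance of X + 2ab·Cov(B, X) with a = 1.1, b = 1.05.
= 1.1²·86.3 + 1.05²·105 + 2·1.1·1.05·72
= 104.423 + 115.7625 + 166.32 = 386.5055.

mean of M = 129.7, variance of M = 386.5055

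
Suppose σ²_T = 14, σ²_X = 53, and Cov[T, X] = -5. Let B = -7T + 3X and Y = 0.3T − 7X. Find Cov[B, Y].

Cov[B, Y] = -1391.9

By bilinearity, Cov[B, Y] = ac·σ²_T + bd·σ²_X + (ad+bc)·Cov[T, X], with a=-7, b=3, c=0.3, d=-7.
ac·σ²_T = (-7)·0.3·14 = -29.4
bd·σ²_X = 3·(-7)·53 = -1113
(ad+bc)·Cov[T, X] = (49.9)·(-5) = -249.5
Cov[B, Y] = -29.4 + (-1113) + (-249.5) = -1391.9.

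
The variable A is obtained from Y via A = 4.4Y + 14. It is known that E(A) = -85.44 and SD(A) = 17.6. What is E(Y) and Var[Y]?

From A = 4.4Y + 14: E(A) = a·E(Y) + b, so E(Y) = (E(A) − b)/a = (-85.44 − 14)/4.4 = -22.6.
Var[A] = 17.6² = 309.76.
Var[A] = a²·Var[Y], so Var[Y] = 309.76/4.4² = 16.

E(Y) = -22.6, Var[Y] = 16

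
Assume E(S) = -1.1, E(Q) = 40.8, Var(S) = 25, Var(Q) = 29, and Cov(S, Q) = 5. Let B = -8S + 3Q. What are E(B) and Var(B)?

E(B) = (-8)·E(S) + 3·E(Q) = (-8)·(-1.1) + 3·40.8 = 131.2.
Var(B) = a²·Var(S) + b²·Var(Q) + 2ab·Cov(S, Q) with a = -8, b = 3.
= (-8)²·25 + 3²·29 + 2·(-8)·3·5
= 1600 + 261 + (-240) = 1621.

E(B) = 131.2, Var(B) = 1621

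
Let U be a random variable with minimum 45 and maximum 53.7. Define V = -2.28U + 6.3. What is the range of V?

Range of U = 53.7 − 45 = 8.7.
Range(V) = |a|·Range(U) = |-2.28|·8.7 = 19.836.

Range(V) = 19.836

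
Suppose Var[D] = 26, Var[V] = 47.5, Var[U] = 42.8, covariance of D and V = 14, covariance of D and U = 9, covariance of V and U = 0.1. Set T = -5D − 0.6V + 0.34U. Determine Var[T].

Var[T] = a²·Var[D] + b²·Var[V] + c²·Var[U] + 2ab·covariance of D and V + 2ac·covariance of D and U + 2bc·covariance of V and U, with a = -5, b = -0.6, c = 0.34.
= 650 + 17.1 + 4.94768 + 84 + (-30.6) + (-0.0408)
= 725.40688.

Var[T] = 725.40688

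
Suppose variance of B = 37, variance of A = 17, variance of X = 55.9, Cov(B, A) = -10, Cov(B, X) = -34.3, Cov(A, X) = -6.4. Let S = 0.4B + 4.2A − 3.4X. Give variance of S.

variance of S = a²·variance of B + b²·variance of A + c²·variance of X + 2ab·Cov(B, A) + 2ac·Cov(B, X) + 2bc·Cov(A, X), with a = 0.4, b = 4.2, c = -3.4.
= 5.92 + 299.88 + 646.204 + (-33.6) + 93.296 + 182.784
= 1194.484.

variance of S = 1194.484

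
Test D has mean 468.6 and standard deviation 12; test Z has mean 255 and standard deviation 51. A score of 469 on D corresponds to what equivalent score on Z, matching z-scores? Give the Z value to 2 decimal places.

z = (469 − 468.6)/12 ≈ 0.0333.
Z = 255 + z·51 = 255 + (469 − 468.6)·51/12 = 256.70.

Z = 256.70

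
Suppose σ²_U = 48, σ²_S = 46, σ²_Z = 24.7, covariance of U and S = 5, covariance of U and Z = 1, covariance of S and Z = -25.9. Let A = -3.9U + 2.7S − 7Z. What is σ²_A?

σ²_A = a²·σ²_U + b²·σ²_S + c²·σ²_Z + 2ab·covariance of U and S + 2ac·covariance of U and Z + 2bc·covariance of S and Z, with a = -3.9, b = 2.7, c = -7.
= 730.08 + 335.34 + 1210.3 + (-105.3) + 54.6 + 979.02
= 3204.04.

σ²_A = 3204.04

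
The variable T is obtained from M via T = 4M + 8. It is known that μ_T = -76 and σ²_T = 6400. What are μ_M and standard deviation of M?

From T = 4M + 8: μ_T = a·μ_M + b, so μ_M = (μ_T − b)/a = (-76 − 8)/4 = -21.
standard deviation of T = √6400 = 80.
standard deviation of T = |a|·standard deviation of M, so standard deviation of M = 80/|4| = 20.

μ_M = -21, standard deviation of M = 20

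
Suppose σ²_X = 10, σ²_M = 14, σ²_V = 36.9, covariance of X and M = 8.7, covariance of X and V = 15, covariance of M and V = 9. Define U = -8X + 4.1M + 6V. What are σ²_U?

σ²_U = a²·σ²_X + b²·σ²_M + c²·σ²_V + 2ab·covariance of X and M + 2ac·covariance of X and V + 2bc·covariance of M and V, with a = -8, b = 4.1, c = 6.
= 640 + 235.34 + 1328.4 + (-570.72) + (-1440) + 442.8
= 635.82.

σ²_U = 635.82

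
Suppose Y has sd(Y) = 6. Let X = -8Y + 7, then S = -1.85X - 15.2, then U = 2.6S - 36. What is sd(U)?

sd(X) = |-8|·6 = 48.
sd(S) = |-1.85|·48 = 88.8.
sd(U) = |2.6|·88.8 = 230.88.

sd(U) = 230.88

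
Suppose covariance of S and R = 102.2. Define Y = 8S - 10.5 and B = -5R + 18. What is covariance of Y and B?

covariance of Y and B = -4088

covariance of Y and B = a·c·covariance of S and R = 8·(-5)·102.2 = -4088. Additive constants drop out.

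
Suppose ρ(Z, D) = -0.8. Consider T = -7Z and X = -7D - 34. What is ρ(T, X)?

Linear rescalings preserve correlation up to sign; here the slopes -7 and -7 have the same sign, so ρ(T, X) = ρ(Z, D) = -0.8.

ρ(T, X) = -0.8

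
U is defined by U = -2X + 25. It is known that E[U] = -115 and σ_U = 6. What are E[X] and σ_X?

E[X] = 70, σ_X = 3

From U = -2X + 25: E[U] = a·E[X] + b, so E[X] = (E[U] − b)/a = (-115 − 25)/(-2) = 70.
σ_U = |a|·σ_X, so σ_X = 6/|-2| = 3.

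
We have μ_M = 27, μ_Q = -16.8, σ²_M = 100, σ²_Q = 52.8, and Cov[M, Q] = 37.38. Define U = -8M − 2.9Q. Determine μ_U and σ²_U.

μ_U = (-8)·μ_M + (-2.9)·μ_Q = (-8)·27 + (-2.9)·(-16.8) = -167.28.
σ²_U = a²·σ²_M + b²·σ²_Q + 2ab·Cov[M, Q] with a = -8, b = -2.9.
= (-8)²·100 + (-2.9)²·52.8 + 2·(-8)·(-2.9)·37.38
= 6400 + 444.048 + 1734.432 = 8578.48.

μ_U = -167.28, σ²_U = 8578.48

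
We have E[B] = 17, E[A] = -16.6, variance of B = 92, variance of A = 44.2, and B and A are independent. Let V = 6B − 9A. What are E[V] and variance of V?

E[V] = 6·E[B] + (-9)·E[A] = 6·17 + (-9)·(-16.6) = 251.4.
variance of V = a²·variance of B + b²·variance of A + 2ab·Cov(B, A) with a = 6, b = -9.
Independence gives Cov(B, A) = 0.
= 6²·92 + (-9)²·44.2 + 2·6·(-9)·0
= 3312 + 3580.2 + 0 = 6892.2.

E[V] = 251.4, variance of V = 6892.2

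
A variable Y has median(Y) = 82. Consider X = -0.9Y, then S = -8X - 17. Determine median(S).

median(S) = 573.4

median(X) = (-0.9)·82 = -73.8.
median(S) = (-8)·(-73.8) + (-17) = 573.4.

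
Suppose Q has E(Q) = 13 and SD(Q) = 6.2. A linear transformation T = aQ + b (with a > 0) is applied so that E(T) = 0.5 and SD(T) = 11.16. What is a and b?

SD(T) = a·SD(Q) (a > 0), so a = 11.16/6.2 = 1.8.
E(T) = a·E(Q) + b, so b = 0.5 − 1.8·13 = -22.9.

a = 1.8, b = -22.9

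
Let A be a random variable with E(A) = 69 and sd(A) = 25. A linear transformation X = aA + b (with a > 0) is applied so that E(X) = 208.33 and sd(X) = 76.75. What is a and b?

sd(X) = a·sd(A) (a > 0), so a = 76.75/25 = 3.07.
E(X) = a·E(A) + b, so b = 208.33 − 3.07·69 = -3.5.

a = 3.07, b = -3.5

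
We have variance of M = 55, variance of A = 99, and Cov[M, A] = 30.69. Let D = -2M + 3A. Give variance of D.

variance of D = 742.72

variance of D = a²·variance of M + b²·variance of A + 2ab·Cov[M, A] with a = -2, b = 3.
= (-2)²·55 + 3²·99 + 2·(-2)·3·30.69
= 220 + 891 + (-368.28) = 742.72.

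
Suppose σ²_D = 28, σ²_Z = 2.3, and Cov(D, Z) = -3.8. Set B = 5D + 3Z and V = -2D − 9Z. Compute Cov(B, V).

Cov(B, V) = -148.3

By bilinearity, Cov(B, V) = ac·σ²_D + bd·σ²_Z + (ad+bc)·Cov(D, Z), with a=5, b=3, c=-2, d=-9.
ac·σ²_D = 5·(-2)·28 = -280
bd·σ²_Z = 3·(-9)·2.3 = -62.1
(ad+bc)·Cov(D, Z) = (-51)·(-3.8) = 193.8
Cov(B, V) = -280 + (-62.1) + 193.8 = -148.3.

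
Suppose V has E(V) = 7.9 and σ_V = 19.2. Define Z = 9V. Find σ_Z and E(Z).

Z = 9V is linear with a = 9, b = 0.
σ_Z = |a|·σ_V = |9|·19.2 = 172.8.
E(Z) = a·E(V) + b = 9·7.9 = 71.1.

σ_Z = 172.8, E(Z) = 71.1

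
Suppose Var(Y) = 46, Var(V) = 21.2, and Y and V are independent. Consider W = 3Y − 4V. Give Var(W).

Var(W) = 753.2

Var(W) = a²·Var(Y) + b²·Var(V) + 2ab·Cov(Y, V) with a = 3, b = -4.
Independence gives Cov(Y, V) = 0.
= 3²·46 + (-4)²·21.2 + 2·3·(-4)·0
= 414 + 339.2 + 0 = 753.2.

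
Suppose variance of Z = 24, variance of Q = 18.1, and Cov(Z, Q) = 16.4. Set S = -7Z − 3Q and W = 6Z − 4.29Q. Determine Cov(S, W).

Cov(S, W) = -577.761

By bilinearity, Cov(S, W) = ac·variance of Z + bd·variance of Q + (ad+bc)·Cov(Z, Q), with a=-7, b=-3, c=6, d=-4.29.
ac·variance of Z = (-7)·6·24 = -1008
bd·variance of Q = (-3)·(-4.29)·18.1 = 232.947
(ad+bc)·Cov(Z, Q) = (12.03)·16.4 = 197.292
Cov(S, W) = -1008 + 232.947 + 197.292 = -577.761.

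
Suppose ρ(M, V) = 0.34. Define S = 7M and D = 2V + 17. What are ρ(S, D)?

ρ(S, D) = 0.34

Linear rescalings preserve correlation up to sign; here the slopes 7 and 2 have the same sign, so ρ(S, D) = ρ(M, V) = 0.34.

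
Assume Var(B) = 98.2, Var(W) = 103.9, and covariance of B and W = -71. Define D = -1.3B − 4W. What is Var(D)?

Var(D) = 1089.958

Var(D) = a²·Var(B) + b²·Var(W) + 2ab·covariance of B and W with a = -1.3, b = -4.
= (-1.3)²·98.2 + (-4)²·103.9 + 2·(-1.3)·(-4)·(-71)
= 165.958 + 1662.4 + (-738.4) = 1089.958.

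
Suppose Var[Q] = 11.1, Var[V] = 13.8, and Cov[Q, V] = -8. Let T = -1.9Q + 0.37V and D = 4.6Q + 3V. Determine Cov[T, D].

By bilinearity, Cov[T, D] = ac·Var[Q] + bd·Var[V] + (ad+bc)·Cov[Q, V], with a=-1.9, b=0.37, c=4.6, d=3.
ac·Var[Q] = (-1.9)·4.6·11.1 = -97.014
bd·Var[V] = 0.37·3·13.8 = 15.318
(ad+bc)·Cov[Q, V] = (-3.998)·(-8) = 31.984
Cov[T, D] = -97.014 + 15.318 + 31.984 = -49.712.

Cov[T, D] = -49.712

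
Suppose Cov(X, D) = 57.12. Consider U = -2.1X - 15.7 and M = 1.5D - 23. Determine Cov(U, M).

Cov(U, M) = -179.928

Cov(U, M) = a·c·Cov(X, D) = (-2.1)·1.5·57.12 = -179.928. Additive constants drop out.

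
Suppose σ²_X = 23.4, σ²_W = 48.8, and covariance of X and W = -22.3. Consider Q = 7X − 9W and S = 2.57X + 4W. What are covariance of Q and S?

covariance of Q and S = -1444.435

By bilinearity, covariance of Q and S = ac·σ²_X + bd·σ²_W + (ad+bc)·covariance of X and W, with a=7, b=-9, c=2.57, d=4.
ac·σ²_X = 7·2.57·23.4 = 420.966
bd·σ²_W = (-9)·4·48.8 = -1756.8
(ad+bc)·covariance of X and W = (4.87)·(-22.3) = -108.601
covariance of Q and S = 420.966 + (-1756.8) + (-108.601) = -1444.435.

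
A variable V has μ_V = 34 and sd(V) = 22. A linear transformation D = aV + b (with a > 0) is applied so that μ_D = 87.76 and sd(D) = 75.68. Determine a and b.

a = 3.44, b = -29.2

sd(D) = a·sd(V) (a > 0), so a = 75.68/22 = 3.44.
μ_D = a·μ_V + b, so b = 87.76 − 3.44·34 = -29.2.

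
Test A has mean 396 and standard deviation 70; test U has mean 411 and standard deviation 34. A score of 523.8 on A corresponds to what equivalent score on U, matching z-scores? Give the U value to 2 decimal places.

z = (523.8 − 396)/70 ≈ 1.8257.
U = 411 + z·34 = 411 + (523.8 − 396)·34/70 ≈ 473.07.

U = 473.07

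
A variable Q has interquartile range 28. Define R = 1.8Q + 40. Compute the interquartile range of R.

Under R = aQ + b, IQR(R) = |a|·IQR(Q) = |1.8|·28 = 50.4 (shifts cancel; spread scales by |a|).

IQR(R) = 50.4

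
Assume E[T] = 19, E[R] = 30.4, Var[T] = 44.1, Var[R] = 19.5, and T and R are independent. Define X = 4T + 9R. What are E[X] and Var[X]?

E[X] = 4·E[T] + 9·E[R] = 4·19 + 9·30.4 = 349.6.
Var[X] = a²·Var[T] + b²·Var[R] + 2ab·covariance of T and R with a = 4, b = 9.
Independence gives covariance of T and R = 0.
= 4²·44.1 + 9²·19.5 + 2·4·9·0
= 705.6 + 1579.5 + 0 = 2285.1.

E[X] = 349.6, Var[X] = 2285.1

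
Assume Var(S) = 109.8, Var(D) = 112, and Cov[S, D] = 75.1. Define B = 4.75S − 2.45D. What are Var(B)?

Var(B) = 1401.69

Var(B) = a²·Var(S) + b²·Var(D) + 2ab·Cov[S, D] with a = 4.75, b = -2.45.
= 4.75²·109.8 + (-2.45)²·112 + 2·4.75·(-2.45)·75.1
= 2477.3625 + 672.28 + (-1747.9525) = 1401.69.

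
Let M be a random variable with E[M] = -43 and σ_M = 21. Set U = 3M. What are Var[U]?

U = 3M is linear with a = 3, b = 0.
Var[M] = 21² = 441.
Var[U] = a²·Var[M] = 3²·441 = 3969.

Var[U] = 3969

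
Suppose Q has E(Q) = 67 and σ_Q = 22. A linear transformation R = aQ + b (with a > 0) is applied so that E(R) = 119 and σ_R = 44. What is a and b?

σ_R = a·σ_Q (a > 0), so a = 44/22 = 2.
E(R) = a·E(Q) + b, so b = 119 − 2·67 = -15.

a = 2, b = -15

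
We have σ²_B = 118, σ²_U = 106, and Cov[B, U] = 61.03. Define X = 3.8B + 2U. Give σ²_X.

σ²_X = 3055.576

σ²_X = a²·σ²_B + b²·σ²_U + 2ab·Cov[B, U] with a = 3.8, b = 2.
= 3.8²·118 + 2²·106 + 2·3.8·2·61.03
= 1703.92 + 424 + 927.656 = 3055.576.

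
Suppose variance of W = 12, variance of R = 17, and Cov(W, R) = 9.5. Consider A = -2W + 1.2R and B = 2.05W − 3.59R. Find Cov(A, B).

Cov(A, B) = -30.856

By bilinearity, Cov(A, B) = ac·variance of W + bd·variance of R + (ad+bc)·Cov(W, R), with a=-2, b=1.2, c=2.05, d=-3.59.
ac·variance of W = (-2)·2.05·12 = -49.2
bd·variance of R = 1.2·(-3.59)·17 = -73.236
(ad+bc)·Cov(W, R) = (9.64)·9.5 = 91.58
Cov(A, B) = -49.2 + (-73.236) + 91.58 = -30.856.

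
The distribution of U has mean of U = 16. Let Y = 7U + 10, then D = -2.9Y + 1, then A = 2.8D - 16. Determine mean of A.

mean of Y = 7·16 + 10 = 122.
mean of D = (-2.9)·122 + 1 = -352.8.
mean of A = 2.8·(-352.8) + (-16) = -1003.84.

mean of A = -1003.84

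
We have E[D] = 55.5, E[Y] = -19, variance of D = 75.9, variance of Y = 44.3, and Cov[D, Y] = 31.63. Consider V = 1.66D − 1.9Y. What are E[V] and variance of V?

E[V] = 128.23, variance of V = 169.551

E[V] = 1.66·E[D] + (-1.9)·E[Y] = 1.66·55.5 + (-1.9)·(-19) = 128.23.
variance of V = a²·variance of D + b²·variance of Y + 2ab·Cov[D, Y] with a = 1.66, b = -1.9.
= 1.66²·75.9 + (-1.9)²·44.3 + 2·1.66·(-1.9)·31.63
= 209.15004 + 159.923 + (-199.52204) = 169.551.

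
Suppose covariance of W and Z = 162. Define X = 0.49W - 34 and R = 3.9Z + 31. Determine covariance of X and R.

covariance of X and R = 309.582

covariance of X and R = a·c·covariance of W and Z = 0.49·3.9·162 = 309.582. Additive constants drop out.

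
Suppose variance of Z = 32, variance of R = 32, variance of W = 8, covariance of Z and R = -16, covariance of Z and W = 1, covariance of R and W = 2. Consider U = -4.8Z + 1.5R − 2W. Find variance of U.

variance of U = 1078.88

variance of U = a²·variance of Z + b²·variance of R + c²·variance of W + 2ab·covariance of Z and R + 2ac·covariance of Z and W + 2bc·covariance of R and W, with a = -4.8, b = 1.5, c = -2.
= 737.28 + 72 + 32 + 230.4 + 19.2 + (-12)
= 1078.88.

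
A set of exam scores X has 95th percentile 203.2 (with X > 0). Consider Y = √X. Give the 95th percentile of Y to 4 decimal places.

95th percentile of Y = 14.2548

√X is increasing, so P_{95}(Y) = g(P_{95}(X)) ≈ 14.2548.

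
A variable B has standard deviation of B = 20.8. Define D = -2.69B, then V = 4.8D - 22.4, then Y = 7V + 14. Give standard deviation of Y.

standard deviation of Y = 1879.9872

standard deviation of D = |-2.69|·20.8 = 55.952.
standard deviation of V = |4.8|·55.952 = 268.5696.
standard deviation of Y = |7|·268.5696 = 1879.9872.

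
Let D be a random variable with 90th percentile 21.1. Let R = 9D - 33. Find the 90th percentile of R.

90th percentile of R = 156.9

Since a = 9 > 0 the transformation is increasing, so the 90th percentile of R = a·(P_{90} of D) + b = 9·21.1 + (-33) = 156.9.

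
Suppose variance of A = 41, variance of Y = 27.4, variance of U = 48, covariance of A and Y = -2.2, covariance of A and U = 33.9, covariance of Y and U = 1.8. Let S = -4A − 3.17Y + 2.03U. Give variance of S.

variance of S = a²·variance of A + b²·variance of Y + c²·variance of U + 2ab·covariance of A and Y + 2ac·covariance of A and U + 2bc·covariance of Y and U, with a = -4, b = -3.17, c = 2.03.
= 656 + 275.33986 + 197.8032 + (-55.792) + (-550.536) + (-23.16636)
= 499.6487.

variance of S = 499.6487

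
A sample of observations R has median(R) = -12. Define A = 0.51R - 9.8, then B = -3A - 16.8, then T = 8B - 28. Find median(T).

median(A) = 0.51·(-12) + (-9.8) = -15.92.
median(B) = (-3)·(-15.92) + (-16.8) = 30.96.
median(T) = 8·30.96 + (-28) = 219.68.

median(T) = 219.68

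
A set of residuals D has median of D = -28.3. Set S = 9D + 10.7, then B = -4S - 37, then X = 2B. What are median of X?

median of X = 1878

median of S = 9·(-28.3) + 10.7 = -244.
median of B = (-4)·(-244) + (-37) = 939.
median of X = 2·939 = 1878.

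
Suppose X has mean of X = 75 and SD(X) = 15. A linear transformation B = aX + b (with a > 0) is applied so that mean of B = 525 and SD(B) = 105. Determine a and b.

SD(B) = a·SD(X) (a > 0), so a = 105/15 = 7.
mean of B = a·mean of X + b, so b = 525 − 7·75 = 0.

a = 7, b = 0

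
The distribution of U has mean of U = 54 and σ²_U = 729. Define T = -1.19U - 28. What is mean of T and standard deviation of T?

mean of T = -92.26, standard deviation of T = 32.13

T = -1.19U - 28 is linear with a = -1.19, b = -28.
mean of T = a·mean of U + b = (-1.19)·54 + (-28) = -92.26.
standard deviation of U = √729 = 27.
standard deviation of T = |a|·standard deviation of U = |-1.19|·27 = 32.13.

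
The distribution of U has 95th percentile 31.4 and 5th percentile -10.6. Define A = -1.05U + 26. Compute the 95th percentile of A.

95th percentile of A = 37.13

Since a = -1.05 < 0 the transformation is decreasing, reversing order: the 95th percentile of A corresponds to the 5th percentile of U.
So P_{95}(A) = a·P_{5}(U) + b = (-1.05)·(-10.6) + 26 = 37.13.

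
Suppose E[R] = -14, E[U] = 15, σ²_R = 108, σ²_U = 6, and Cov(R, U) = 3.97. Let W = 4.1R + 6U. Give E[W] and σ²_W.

E[W] = 32.6, σ²_W = 2226.804

E[W] = 4.1·E[R] + 6·E[U] = 4.1·(-14) + 6·15 = 32.6.
σ²_W = a²·σ²_R + b²·σ²_U + 2ab·Cov(R, U) with a = 4.1, b = 6.
= 4.1²·108 + 6²·6 + 2·4.1·6·3.97
= 1815.48 + 216 + 195.324 = 2226.804.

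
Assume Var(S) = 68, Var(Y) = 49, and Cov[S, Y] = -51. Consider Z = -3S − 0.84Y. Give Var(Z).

Var(Z) = a²·Var(S) + b²·Var(Y) + 2ab·Cov[S, Y] with a = -3, b = -0.84.
= (-3)²·68 + (-0.84)²·49 + 2·(-3)·(-0.84)·(-51)
= 612 + 34.5744 + (-257.04) = 389.5344.

Var(Z) = 389.5344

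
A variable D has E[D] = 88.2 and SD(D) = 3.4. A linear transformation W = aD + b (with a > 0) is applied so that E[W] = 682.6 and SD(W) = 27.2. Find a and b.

a = 8, b = -23

SD(W) = a·SD(D) (a > 0), so a = 27.2/3.4 = 8.
E[W] = a·E[D] + b, so b = 682.6 − 8·88.2 = -23.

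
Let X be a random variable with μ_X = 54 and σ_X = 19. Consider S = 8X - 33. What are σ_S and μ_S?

σ_S = 152, μ_S = 399

S = 8X - 33 is linear with a = 8, b = -33.
σ_S = |a|·σ_X = |8|·19 = 152.
μ_S = a·μ_X + b = 8·54 + (-33) = 399.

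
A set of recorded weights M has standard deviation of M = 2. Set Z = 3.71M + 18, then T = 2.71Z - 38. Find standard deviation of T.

standard deviation of T = 20.1082

standard deviation of Z = |3.71|·2 = 7.42.
standard deviation of T = |2.71|·7.42 = 20.1082.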